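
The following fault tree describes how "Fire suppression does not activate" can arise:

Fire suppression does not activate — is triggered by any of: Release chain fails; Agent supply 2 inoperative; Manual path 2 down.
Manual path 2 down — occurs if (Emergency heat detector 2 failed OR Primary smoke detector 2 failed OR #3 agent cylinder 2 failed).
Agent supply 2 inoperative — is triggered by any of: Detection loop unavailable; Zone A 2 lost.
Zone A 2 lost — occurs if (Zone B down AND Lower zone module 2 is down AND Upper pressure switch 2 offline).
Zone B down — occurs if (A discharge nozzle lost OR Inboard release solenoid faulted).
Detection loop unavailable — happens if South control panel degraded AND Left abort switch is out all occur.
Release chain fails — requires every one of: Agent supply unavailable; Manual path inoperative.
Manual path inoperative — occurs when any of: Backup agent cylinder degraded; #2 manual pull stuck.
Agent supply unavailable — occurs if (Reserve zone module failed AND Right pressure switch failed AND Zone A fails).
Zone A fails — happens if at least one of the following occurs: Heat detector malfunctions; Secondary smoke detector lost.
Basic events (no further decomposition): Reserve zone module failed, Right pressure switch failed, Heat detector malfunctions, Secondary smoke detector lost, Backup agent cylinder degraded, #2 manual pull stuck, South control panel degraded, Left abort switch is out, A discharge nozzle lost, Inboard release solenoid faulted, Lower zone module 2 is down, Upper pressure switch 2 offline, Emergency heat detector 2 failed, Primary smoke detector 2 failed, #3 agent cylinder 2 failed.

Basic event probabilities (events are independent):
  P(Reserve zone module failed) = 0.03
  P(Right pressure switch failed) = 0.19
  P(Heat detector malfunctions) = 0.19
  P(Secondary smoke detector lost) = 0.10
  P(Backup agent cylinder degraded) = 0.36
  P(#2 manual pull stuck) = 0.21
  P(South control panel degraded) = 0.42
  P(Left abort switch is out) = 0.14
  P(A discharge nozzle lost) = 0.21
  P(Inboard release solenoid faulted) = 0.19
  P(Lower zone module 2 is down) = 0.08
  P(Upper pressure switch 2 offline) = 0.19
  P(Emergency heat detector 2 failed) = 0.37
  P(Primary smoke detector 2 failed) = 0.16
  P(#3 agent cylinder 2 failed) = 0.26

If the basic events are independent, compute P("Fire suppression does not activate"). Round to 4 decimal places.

0.6337

P(Zone A fails) [OR] = 1 − (1−0.19) × (1−0.10) = 0.271000
P(Agent supply unavailable) [AND] = 0.03 × 0.19 × 0.271000 = 0.001545
P(Manual path inoperative) [OR] = 1 − (1−0.36) × (1−0.21) = 0.494400
P(Release chain fails) [AND] = 0.001545 × 0.494400 = 0.000764
P(Detection loop unavailable) [AND] = 0.42 × 0.14 = 0.058800
P(Zone B down) [OR] = 1 − (1−0.21) × (1−0.19) = 0.360100
P(Zone A 2 lost) [AND] = 0.360100 × 0.08 × 0.19 = 0.005474
P(Agent supply 2 inoperative) [OR] = 1 − (1−0.058800) × (1−0.005474) = 0.063952
P(Manual path 2 down) [OR] = 1 − (1−0.37) × (1−0.16) × (1−0.26) = 0.608392
P(Fire suppression does not activate) [OR] = 1 − (1−0.000764) × (1−0.063952) × (1−0.608392) = 0.633716
Rounded to 4 decimal places: P(Fire suppression does not activate) ≈ 0.6337.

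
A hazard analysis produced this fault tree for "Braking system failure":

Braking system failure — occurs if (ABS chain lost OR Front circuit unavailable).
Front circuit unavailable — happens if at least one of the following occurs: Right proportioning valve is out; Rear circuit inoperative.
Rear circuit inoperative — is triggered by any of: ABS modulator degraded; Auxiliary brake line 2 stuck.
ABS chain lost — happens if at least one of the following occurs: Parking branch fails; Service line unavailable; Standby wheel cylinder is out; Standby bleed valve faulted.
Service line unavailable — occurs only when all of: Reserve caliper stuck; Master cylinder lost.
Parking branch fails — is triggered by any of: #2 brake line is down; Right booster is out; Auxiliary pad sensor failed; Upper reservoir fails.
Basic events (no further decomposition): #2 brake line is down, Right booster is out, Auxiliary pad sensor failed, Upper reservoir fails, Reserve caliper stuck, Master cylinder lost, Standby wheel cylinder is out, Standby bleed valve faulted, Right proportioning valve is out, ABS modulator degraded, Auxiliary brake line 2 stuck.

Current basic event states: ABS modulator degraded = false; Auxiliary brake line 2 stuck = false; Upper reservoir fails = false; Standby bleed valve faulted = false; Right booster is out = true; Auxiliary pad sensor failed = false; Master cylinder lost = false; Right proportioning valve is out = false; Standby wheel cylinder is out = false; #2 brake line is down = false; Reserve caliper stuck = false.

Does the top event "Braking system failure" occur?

Yes

Parking branch fails [OR]: #2 brake line is down=not, Right booster is out=occurs, Auxiliary pad sensor failed=not, Upper reservoir fails=not → at least one input occurs → occurs.
Service line unavailable [AND]: Reserve caliper stuck=not, Master cylinder lost=not → not all inputs occur → does not occur.
ABS chain lost [OR]: Parking branch fails=occurs, Service line unavailable=not, Standby wheel cylinder is out=not, Standby bleed valve faulted=not → at least one input occurs → occurs.
Rear circuit inoperative [OR]: ABS modulator degraded=not, Auxiliary brake line 2 stuck=not → no input occurs → does not occur.
Front circuit unavailable [OR]: Right proportioning valve is out=not, Rear circuit inoperative=not → no input occurs → does not occur.
Braking system failure [OR]: ABS chain lost=occurs, Front circuit unavailable=not → at least one input occurs → occurs.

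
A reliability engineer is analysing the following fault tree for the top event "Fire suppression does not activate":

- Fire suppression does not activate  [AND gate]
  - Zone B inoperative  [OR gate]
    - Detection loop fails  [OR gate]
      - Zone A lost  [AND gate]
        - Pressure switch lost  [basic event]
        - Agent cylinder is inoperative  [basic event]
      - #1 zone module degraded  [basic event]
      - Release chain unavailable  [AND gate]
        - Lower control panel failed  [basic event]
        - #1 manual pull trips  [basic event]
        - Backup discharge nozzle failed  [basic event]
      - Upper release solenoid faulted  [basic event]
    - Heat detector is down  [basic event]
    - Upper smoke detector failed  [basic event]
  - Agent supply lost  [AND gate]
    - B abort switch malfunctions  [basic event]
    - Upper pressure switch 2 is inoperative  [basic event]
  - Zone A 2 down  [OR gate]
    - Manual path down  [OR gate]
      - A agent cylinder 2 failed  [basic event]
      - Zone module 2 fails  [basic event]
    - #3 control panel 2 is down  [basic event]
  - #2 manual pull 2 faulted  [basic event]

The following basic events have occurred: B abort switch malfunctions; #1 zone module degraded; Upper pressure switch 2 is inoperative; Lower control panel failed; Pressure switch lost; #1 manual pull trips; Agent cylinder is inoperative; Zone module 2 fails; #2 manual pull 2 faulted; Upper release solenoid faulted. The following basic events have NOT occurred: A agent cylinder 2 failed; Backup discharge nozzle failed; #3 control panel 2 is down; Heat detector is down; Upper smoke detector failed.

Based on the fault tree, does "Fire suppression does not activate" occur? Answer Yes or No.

Zone A lost [AND]: Pressure switch lost=occurs, Agent cylinder is inoperative=occurs → all inputs occur → occurs.
Release chain unavailable [AND]: Lower control panel failed=occurs, #1 manual pull trips=occurs, Backup discharge nozzle failed=not → not all inputs occur → does not occur.
Detection loop fails [OR]: Zone A lost=occurs, #1 zone module degraded=occurs, Release chain unavailable=not, Upper release solenoid faulted=occurs → at least one input occurs → occurs.
Zone B inoperative [OR]: Detection loop fails=occurs, Heat detector is down=not, Upper smoke detector failed=not → at least one input occurs → occurs.
Agent supply lost [AND]: B abort switch malfunctions=occurs, Upper pressure switch 2 is inoperative=occurs → all inputs occur → occurs.
Manual path down [OR]: A agent cylinder 2 failed=not, Zone module 2 fails=occurs → at least one input occurs → occurs.
Zone A 2 down [OR]: Manual path down=occurs, #3 control panel 2 is down=not → at least one input occurs → occurs.
Fire suppression does not activate [AND]: Zone B inoperative=occurs, Agent supply lost=occurs, Zone A 2 down=occurs, #2 manual pull 2 faulted=occurs → all inputs occur → occurs.

Yes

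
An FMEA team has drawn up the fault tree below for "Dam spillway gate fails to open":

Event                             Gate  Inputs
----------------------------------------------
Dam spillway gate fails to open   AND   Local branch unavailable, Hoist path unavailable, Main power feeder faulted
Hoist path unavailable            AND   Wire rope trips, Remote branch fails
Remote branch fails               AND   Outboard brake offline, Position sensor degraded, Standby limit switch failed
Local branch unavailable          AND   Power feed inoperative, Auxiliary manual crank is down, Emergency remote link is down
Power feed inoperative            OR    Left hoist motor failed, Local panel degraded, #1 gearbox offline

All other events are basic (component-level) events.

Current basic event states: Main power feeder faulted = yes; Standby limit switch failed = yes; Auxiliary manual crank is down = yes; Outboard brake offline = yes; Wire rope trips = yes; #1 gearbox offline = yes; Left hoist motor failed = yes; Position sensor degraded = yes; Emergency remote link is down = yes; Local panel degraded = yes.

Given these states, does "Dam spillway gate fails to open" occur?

Yes

Power feed inoperative [OR]: Left hoist motor failed=occurs, Local panel degraded=occurs, #1 gearbox offline=occurs → at least one input occurs → occurs.
Local branch unavailable [AND]: Power feed inoperative=occurs, Auxiliary manual crank is down=occurs, Emergency remote link is down=occurs → all inputs occur → occurs.
Remote branch fails [AND]: Outboard brake offline=occurs, Position sensor degraded=occurs, Standby limit switch failed=occurs → all inputs occur → occurs.
Hoist path unavailable [AND]: Wire rope trips=occurs, Remote branch fails=occurs → all inputs occur → occurs.
Dam spillway gate fails to open [AND]: Local branch unavailable=occurs, Hoist path unavailable=occurs, Main power feeder faulted=occurs → all inputs occur → occurs.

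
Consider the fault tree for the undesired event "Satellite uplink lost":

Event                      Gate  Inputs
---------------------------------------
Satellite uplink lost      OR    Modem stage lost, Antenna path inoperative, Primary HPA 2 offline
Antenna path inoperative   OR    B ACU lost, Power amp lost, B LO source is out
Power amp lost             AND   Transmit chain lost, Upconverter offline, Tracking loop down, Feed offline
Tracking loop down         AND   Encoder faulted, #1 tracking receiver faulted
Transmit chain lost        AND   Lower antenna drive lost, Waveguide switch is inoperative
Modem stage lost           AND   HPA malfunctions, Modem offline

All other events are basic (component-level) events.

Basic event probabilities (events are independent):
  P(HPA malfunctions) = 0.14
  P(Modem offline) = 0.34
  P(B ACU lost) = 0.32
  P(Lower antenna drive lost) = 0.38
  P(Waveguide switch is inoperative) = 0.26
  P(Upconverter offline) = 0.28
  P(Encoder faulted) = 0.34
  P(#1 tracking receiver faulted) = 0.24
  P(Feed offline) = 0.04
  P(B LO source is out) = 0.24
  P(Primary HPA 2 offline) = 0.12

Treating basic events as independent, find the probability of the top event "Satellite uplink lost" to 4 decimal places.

P(Modem stage lost) [AND] = 0.14 × 0.34 = 0.047600
P(Transmit chain lost) [AND] = 0.38 × 0.26 = 0.098800
P(Tracking loop down) [AND] = 0.34 × 0.24 = 0.081600
P(Power amp lost) [AND] = 0.098800 × 0.28 × 0.081600 × 0.04 = 0.000090
P(Antenna path inoperative) [OR] = 1 − (1−0.32) × (1−0.000090) × (1−0.24) = 0.483247
P(Satellite uplink lost) [OR] = 1 − (1−0.047600) × (1−0.483247) × (1−0.12) = 0.566903
Rounded to 4 decimal places: P(Satellite uplink lost) ≈ 0.5669.

0.5669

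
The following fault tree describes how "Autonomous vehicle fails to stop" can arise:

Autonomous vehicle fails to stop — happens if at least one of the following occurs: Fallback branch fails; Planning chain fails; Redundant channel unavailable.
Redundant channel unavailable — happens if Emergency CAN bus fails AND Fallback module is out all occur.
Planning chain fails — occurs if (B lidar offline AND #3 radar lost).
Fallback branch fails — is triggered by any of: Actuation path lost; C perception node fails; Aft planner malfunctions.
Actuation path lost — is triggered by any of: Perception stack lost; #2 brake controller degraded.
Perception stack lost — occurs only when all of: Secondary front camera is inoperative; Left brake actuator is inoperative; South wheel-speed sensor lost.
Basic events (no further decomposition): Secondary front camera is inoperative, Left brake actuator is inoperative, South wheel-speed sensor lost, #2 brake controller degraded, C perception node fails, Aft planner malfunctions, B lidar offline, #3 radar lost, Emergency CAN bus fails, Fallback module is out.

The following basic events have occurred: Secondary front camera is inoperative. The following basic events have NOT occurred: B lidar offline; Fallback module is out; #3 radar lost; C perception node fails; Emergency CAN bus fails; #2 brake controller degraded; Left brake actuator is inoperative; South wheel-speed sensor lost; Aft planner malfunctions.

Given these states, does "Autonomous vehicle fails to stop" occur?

Perception stack lost [AND]: Secondary front camera is inoperative=occurs, Left brake actuator is inoperative=not, South wheel-speed sensor lost=not → not all inputs occur → does not occur.
Actuation path lost [OR]: Perception stack lost=not, #2 brake controller degraded=not → no input occurs → does not occur.
Fallback branch fails [OR]: Actuation path lost=not, C perception node fails=not, Aft planner malfunctions=not → no input occurs → does not occur.
Planning chain fails [AND]: B lidar offline=not, #3 radar lost=not → not all inputs occur → does not occur.
Redundant channel unavailable [AND]: Emergency CAN bus fails=not, Fallback module is out=not → not all inputs occur → does not occur.
Autonomous vehicle fails to stop [OR]: Fallback branch fails=not, Planning chain fails=not, Redundant channel unavailable=not → no input occurs → does not occur.

No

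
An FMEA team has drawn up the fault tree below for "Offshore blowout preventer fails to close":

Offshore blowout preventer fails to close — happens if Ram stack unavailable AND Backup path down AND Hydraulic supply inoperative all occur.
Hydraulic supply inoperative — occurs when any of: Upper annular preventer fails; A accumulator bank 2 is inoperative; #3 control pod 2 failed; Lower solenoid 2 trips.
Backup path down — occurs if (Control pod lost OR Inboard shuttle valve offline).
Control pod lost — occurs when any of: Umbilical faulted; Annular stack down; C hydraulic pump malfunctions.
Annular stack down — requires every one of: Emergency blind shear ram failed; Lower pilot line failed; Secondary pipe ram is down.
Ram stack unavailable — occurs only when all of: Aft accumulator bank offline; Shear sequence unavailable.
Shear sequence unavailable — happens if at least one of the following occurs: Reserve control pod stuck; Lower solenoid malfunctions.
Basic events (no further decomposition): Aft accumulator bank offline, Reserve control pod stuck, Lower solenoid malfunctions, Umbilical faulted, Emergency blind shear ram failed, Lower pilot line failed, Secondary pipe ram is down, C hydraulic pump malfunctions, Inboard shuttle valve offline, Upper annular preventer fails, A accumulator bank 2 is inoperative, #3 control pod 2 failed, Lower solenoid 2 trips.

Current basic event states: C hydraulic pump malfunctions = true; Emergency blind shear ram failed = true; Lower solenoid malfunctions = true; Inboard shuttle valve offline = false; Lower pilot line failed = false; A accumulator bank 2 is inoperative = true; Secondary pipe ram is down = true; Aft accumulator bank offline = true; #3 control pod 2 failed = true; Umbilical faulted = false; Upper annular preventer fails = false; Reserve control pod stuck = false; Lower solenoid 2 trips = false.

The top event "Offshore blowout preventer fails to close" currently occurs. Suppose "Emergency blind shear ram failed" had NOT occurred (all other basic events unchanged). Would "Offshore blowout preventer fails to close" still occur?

Counterfactual: set "Emergency blind shear ram failed" to not occurred.
Shear sequence unavailable [OR]: Reserve control pod stuck=not, Lower solenoid malfunctions=occurs → at least one input occurs → occurs.
Ram stack unavailable [AND]: Aft accumulator bank offline=occurs, Shear sequence unavailable=occurs → all inputs occur → occurs.
Annular stack down [AND]: Emergency blind shear ram failed=not, Lower pilot line failed=not, Secondary pipe ram is down=occurs → not all inputs occur → does not occur.
Control pod lost [OR]: Umbilical faulted=not, Annular stack down=not, C hydraulic pump malfunctions=occurs → at least one input occurs → occurs.
Backup path down [OR]: Control pod lost=occurs, Inboard shuttle valve offline=not → at least one input occurs → occurs.
Hydraulic supply inoperative [OR]: Upper annular preventer fails=not, A accumulator bank 2 is inoperative=occurs, #3 control pod 2 failed=occurs, Lower solenoid 2 trips=not → at least one input occurs → occurs.
Offshore blowout preventer fails to close [AND]: Ram stack unavailable=occurs, Backup path down=occurs, Hydraulic supply inoperative=occurs → all inputs occur → occurs.

Yes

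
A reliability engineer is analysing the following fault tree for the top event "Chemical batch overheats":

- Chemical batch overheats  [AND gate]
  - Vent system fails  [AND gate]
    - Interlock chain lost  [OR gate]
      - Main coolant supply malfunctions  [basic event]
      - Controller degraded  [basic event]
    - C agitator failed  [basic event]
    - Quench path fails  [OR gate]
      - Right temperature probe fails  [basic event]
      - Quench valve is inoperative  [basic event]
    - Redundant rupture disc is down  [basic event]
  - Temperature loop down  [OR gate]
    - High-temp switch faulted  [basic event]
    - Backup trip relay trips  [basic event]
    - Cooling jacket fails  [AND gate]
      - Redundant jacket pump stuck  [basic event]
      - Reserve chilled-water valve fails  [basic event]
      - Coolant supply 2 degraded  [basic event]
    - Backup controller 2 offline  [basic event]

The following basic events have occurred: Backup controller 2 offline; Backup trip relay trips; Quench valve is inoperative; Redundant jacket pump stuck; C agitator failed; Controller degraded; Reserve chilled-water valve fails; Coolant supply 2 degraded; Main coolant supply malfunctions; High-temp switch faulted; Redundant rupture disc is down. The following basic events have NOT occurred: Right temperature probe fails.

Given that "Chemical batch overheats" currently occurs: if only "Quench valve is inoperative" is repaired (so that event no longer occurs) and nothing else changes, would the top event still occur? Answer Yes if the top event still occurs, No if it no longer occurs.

No

Counterfactual: set "Quench valve is inoperative" to not occurred.
Interlock chain lost [OR]: Main coolant supply malfunctions=occurs, Controller degraded=occurs → at least one input occurs → occurs.
Quench path fails [OR]: Right temperature probe fails=not, Quench valve is inoperative=not → no input occurs → does not occur.
Vent system fails [AND]: Interlock chain lost=occurs, C agitator failed=occurs, Quench path fails=not, Redundant rupture disc is down=occurs → not all inputs occur → does not occur.
Cooling jacket fails [AND]: Redundant jacket pump stuck=occurs, Reserve chilled-water valve fails=occurs, Coolant supply 2 degraded=occurs → all inputs occur → occurs.
Temperature loop down [OR]: High-temp switch faulted=occurs, Backup trip relay trips=occurs, Cooling jacket fails=occurs, Backup controller 2 offline=occurs → at least one input occurs → occurs.
Chemical batch overheats [AND]: Vent system fails=not, Temperature loop down=occurs → not all inputs occur → does not occur.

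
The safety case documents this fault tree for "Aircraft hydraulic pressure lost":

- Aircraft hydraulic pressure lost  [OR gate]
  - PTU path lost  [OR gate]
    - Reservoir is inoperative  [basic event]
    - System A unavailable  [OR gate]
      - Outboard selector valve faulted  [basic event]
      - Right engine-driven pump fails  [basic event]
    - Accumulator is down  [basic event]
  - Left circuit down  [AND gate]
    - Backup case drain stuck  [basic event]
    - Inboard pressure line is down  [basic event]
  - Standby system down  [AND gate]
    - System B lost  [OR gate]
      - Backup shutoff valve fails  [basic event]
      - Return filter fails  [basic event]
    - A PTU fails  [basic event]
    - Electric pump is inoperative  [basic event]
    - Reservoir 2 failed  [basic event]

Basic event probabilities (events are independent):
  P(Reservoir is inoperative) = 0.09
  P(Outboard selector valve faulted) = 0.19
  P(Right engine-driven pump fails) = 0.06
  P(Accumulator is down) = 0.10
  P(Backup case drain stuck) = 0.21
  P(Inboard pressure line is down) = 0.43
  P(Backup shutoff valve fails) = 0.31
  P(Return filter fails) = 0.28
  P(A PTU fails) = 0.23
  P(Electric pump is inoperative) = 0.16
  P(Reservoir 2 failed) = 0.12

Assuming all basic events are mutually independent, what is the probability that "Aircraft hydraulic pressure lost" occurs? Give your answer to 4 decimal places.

P(System A unavailable) [OR] = 1 − (1−0.19) × (1−0.06) = 0.238600
P(PTU path lost) [OR] = 1 − (1−0.09) × (1−0.238600) × (1−0.10) = 0.376413
P(Left circuit down) [AND] = 0.21 × 0.43 = 0.090300
P(System B lost) [OR] = 1 − (1−0.31) × (1−0.28) = 0.503200
P(Standby system down) [AND] = 0.503200 × 0.23 × 0.16 × 0.12 = 0.002222
P(Aircraft hydraulic pressure lost) [OR] = 1 − (1−0.376413) × (1−0.090300) × (1−0.002222) = 0.433983
Rounded to 4 decimal places: P(Aircraft hydraulic pressure lost) ≈ 0.4340.

0.4340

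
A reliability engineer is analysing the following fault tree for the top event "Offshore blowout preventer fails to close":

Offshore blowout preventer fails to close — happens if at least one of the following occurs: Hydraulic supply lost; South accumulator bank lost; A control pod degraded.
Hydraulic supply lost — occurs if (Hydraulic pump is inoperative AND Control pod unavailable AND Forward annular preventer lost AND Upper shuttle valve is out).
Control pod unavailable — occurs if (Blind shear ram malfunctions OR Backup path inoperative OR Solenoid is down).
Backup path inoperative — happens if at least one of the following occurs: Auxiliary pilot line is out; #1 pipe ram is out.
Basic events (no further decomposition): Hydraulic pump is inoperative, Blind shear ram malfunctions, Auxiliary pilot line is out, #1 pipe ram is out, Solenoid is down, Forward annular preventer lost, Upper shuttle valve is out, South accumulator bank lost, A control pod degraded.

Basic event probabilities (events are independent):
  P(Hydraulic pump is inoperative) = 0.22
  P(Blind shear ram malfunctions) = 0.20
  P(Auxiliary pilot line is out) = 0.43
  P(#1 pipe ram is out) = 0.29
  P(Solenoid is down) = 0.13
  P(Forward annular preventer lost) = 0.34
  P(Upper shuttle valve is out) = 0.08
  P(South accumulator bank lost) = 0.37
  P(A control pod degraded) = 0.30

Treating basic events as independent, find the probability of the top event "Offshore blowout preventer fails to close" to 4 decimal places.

P(Backup path inoperative) [OR] = 1 − (1−0.43) × (1−0.29) = 0.595300
P(Control pod unavailable) [OR] = 1 − (1−0.20) × (1−0.595300) × (1−0.13) = 0.718329
P(Hydraulic supply lost) [AND] = 0.22 × 0.718329 × 0.34 × 0.08 = 0.004298
P(Offshore blowout preventer fails to close) [OR] = 1 − (1−0.004298) × (1−0.37) × (1−0.30) = 0.560895
Rounded to 4 decimal places: P(Offshore blowout preventer fails to close) ≈ 0.5609.

0.5609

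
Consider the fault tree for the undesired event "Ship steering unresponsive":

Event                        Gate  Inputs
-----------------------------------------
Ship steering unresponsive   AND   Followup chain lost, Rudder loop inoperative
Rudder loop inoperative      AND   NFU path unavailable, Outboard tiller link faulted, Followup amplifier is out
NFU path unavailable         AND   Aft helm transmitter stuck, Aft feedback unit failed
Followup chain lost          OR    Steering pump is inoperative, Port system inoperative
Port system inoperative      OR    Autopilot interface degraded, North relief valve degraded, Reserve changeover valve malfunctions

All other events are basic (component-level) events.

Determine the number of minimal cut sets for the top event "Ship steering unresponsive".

Port system inoperative [OR]: union of children's cut sets → 3 cut set(s).
Followup chain lost [OR]: union of children's cut sets → 4 cut set(s).
NFU path unavailable [AND]: one cut set from each child combined → 1 × 1 = 1 cut set(s).
Rudder loop inoperative [AND]: one cut set from each child combined → 1 × 1 × 1 = 1 cut set(s).
Ship steering unresponsive [AND]: one cut set from each child combined → 4 × 1 = 4 cut set(s).
Minimal cut sets: {Aft feedback unit failed, Aft helm transmitter stuck, Followup amplifier is out, Outboard tiller link faulted, Steering pump is inoperative}; {Aft feedback unit failed, Aft helm transmitter stuck, Autopilot interface degraded, Followup amplifier is out, Outboard tiller link faulted}; {Aft feedback unit failed, Aft helm transmitter stuck, Followup amplifier is out, North relief valve degraded, Outboard tiller link faulted}; {Aft feedback unit failed, Aft helm transmitter stuck, Followup amplifier is out, Outboard tiller link faulted, Reserve changeover valve malfunctions}.

4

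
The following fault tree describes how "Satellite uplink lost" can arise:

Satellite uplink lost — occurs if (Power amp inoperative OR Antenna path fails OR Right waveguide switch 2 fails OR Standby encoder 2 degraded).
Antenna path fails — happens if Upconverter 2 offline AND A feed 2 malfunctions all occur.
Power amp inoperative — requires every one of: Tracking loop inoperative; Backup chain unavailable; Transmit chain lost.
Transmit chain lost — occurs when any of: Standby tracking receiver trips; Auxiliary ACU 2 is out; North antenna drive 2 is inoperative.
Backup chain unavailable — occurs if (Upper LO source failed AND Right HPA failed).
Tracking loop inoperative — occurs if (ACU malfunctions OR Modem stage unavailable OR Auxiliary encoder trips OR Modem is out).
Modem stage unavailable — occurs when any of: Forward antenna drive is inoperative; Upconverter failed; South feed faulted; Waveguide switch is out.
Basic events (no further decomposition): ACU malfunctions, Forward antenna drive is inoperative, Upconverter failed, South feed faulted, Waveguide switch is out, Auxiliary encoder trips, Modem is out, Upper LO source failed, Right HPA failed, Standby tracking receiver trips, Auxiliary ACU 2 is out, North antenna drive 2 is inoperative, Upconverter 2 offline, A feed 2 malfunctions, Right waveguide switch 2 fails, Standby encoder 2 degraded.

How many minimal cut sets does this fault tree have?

Modem stage unavailable [OR]: union of children's cut sets → 4 cut set(s).
Tracking loop inoperative [OR]: union of children's cut sets → 7 cut set(s).
Backup chain unavailable [AND]: one cut set from each child combined → 1 × 1 = 1 cut set(s).
Transmit chain lost [OR]: union of children's cut sets → 3 cut set(s).
Power amp inoperative [AND]: one cut set from each child combined → 7 × 1 × 3 = 21 cut set(s).
Antenna path fails [AND]: one cut set from each child combined → 1 × 1 = 1 cut set(s).
Satellite uplink lost [OR]: union of children's cut sets → 24 cut set(s).

24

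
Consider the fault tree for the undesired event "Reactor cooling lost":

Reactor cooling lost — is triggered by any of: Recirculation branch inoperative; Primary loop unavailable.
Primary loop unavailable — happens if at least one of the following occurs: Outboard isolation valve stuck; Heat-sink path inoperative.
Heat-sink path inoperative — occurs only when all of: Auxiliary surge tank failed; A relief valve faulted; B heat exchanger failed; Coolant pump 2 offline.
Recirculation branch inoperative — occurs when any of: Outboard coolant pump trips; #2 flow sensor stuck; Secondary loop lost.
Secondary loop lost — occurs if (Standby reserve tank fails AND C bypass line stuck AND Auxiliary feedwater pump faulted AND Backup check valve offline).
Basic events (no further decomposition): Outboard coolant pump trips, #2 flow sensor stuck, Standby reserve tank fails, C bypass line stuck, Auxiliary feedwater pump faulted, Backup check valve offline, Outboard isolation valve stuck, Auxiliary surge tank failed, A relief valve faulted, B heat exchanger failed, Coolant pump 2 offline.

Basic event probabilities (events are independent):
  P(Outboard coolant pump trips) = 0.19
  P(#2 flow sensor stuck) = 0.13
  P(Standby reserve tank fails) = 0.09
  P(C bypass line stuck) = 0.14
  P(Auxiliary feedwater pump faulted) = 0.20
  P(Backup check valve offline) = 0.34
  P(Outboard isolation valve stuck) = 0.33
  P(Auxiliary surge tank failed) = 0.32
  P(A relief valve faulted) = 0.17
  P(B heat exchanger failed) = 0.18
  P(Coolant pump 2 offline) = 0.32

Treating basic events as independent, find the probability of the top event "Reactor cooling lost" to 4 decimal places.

0.5297

P(Secondary loop lost) [AND] = 0.09 × 0.14 × 0.20 × 0.34 = 0.000857
P(Recirculation branch inoperative) [OR] = 1 − (1−0.19) × (1−0.13) × (1−0.000857) = 0.295904
P(Heat-sink path inoperative) [AND] = 0.32 × 0.17 × 0.18 × 0.32 = 0.003133
P(Primary loop unavailable) [OR] = 1 − (1−0.33) × (1−0.003133) = 0.332099
P(Reactor cooling lost) [OR] = 1 − (1−0.295904) × (1−0.332099) = 0.529734
Rounded to 4 decimal places: P(Reactor cooling lost) ≈ 0.5297.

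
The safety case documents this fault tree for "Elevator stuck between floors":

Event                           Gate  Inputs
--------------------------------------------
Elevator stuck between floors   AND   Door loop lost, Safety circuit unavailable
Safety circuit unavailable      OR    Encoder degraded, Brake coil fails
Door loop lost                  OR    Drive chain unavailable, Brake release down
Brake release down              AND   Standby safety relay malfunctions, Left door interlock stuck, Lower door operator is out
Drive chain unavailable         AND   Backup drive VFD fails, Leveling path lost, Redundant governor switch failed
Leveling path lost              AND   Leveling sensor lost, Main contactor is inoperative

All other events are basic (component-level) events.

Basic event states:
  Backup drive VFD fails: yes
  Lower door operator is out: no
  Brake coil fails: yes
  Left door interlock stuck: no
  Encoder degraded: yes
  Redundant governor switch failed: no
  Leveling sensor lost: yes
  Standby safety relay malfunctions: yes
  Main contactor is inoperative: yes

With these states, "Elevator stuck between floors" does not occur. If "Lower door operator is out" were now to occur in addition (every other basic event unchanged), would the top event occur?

No

Counterfactual: set "Lower door operator is out" to occurred.
Leveling path lost [AND]: Leveling sensor lost=occurs, Main contactor is inoperative=occurs → all inputs occur → occurs.
Drive chain unavailable [AND]: Backup drive VFD fails=occurs, Leveling path lost=occurs, Redundant governor switch failed=not → not all inputs occur → does not occur.
Brake release down [AND]: Standby safety relay malfunctions=occurs, Left door interlock stuck=not, Lower door operator is out=occurs → not all inputs occur → does not occur.
Door loop lost [OR]: Drive chain unavailable=not, Brake release down=not → no input occurs → does not occur.
Safety circuit unavailable [OR]: Encoder degraded=occurs, Brake coil fails=occurs → at least one input occurs → occurs.
Elevator stuck between floors [AND]: Door loop lost=not, Safety circuit unavailable=occurs → not all inputs occur → does not occur.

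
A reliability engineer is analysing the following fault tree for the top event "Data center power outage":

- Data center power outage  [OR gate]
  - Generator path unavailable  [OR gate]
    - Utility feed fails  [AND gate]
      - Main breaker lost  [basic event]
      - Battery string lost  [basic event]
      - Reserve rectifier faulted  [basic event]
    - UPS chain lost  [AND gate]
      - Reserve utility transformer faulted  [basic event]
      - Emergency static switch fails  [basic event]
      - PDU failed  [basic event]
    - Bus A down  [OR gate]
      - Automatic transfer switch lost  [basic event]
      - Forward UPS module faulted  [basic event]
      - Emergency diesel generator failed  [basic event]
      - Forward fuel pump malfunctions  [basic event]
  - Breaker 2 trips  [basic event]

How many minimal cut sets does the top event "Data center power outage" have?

7

Utility feed fails [AND]: one cut set from each child combined → 1 × 1 × 1 = 1 cut set(s).
UPS chain lost [AND]: one cut set from each child combined → 1 × 1 × 1 = 1 cut set(s).
Bus A down [OR]: union of children's cut sets → 4 cut set(s).
Generator path unavailable [OR]: union of children's cut sets → 6 cut set(s).
Data center power outage [OR]: union of children's cut sets → 7 cut set(s).
Minimal cut sets: {Battery string lost, Main breaker lost, Reserve rectifier faulted}; {Emergency static switch fails, PDU failed, Reserve utility transformer faulted}; {Automatic transfer switch lost}; {Forward UPS module faulted}; {Emergency diesel generator failed}; {Forward fuel pump malfunctions}; {Breaker 2 trips}.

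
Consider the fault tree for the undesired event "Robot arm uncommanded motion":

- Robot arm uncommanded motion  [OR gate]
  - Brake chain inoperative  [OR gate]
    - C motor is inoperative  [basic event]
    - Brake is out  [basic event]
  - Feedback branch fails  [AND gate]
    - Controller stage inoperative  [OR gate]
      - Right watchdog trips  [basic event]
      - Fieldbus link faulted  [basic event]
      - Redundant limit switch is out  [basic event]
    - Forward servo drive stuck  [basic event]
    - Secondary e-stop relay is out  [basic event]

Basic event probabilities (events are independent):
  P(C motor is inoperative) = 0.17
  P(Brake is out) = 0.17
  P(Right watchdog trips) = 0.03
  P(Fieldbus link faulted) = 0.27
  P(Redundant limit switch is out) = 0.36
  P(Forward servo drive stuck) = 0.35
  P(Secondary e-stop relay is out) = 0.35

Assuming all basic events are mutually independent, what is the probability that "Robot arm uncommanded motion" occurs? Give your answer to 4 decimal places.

0.3572

P(Brake chain inoperative) [OR] = 1 − (1−0.17) × (1−0.17) = 0.311100
P(Controller stage inoperative) [OR] = 1 − (1−0.03) × (1−0.27) × (1−0.36) = 0.546816
P(Feedback branch fails) [AND] = 0.546816 × 0.35 × 0.35 = 0.066985
P(Robot arm uncommanded motion) [OR] = 1 − (1−0.311100) × (1−0.066985) = 0.357246
Rounded to 4 decimal places: P(Robot arm uncommanded motion) ≈ 0.3572.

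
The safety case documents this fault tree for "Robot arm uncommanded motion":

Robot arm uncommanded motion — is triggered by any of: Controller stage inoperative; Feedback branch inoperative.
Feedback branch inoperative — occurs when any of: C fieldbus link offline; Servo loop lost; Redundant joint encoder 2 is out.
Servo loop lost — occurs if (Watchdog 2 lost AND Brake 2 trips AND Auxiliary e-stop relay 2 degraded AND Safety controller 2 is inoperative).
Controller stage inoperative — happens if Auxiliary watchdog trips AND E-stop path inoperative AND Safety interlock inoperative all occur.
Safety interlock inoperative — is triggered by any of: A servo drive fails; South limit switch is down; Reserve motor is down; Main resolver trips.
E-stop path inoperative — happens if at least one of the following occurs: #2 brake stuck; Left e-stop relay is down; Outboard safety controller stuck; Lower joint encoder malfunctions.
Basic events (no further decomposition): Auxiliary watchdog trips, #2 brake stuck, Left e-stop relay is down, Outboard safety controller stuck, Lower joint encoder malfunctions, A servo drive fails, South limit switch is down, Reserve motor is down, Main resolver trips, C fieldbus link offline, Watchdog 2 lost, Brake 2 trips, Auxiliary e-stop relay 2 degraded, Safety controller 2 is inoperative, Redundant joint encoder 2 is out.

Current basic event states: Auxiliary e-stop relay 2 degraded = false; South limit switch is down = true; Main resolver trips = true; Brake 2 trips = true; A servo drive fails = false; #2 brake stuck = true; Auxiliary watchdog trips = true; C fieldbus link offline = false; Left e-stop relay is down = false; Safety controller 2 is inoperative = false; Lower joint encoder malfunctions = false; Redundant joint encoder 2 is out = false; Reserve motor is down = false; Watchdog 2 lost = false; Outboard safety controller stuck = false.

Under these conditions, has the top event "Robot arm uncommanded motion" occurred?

E-stop path inoperative [OR]: #2 brake stuck=occurs, Left e-stop relay is down=not, Outboard safety controller stuck=not, Lower joint encoder malfunctions=not → at least one input occurs → occurs.
Safety interlock inoperative [OR]: A servo drive fails=not, South limit switch is down=occurs, Reserve motor is down=not, Main resolver trips=occurs → at least one input occurs → occurs.
Controller stage inoperative [AND]: Auxiliary watchdog trips=occurs, E-stop path inoperative=occurs, Safety interlock inoperative=occurs → all inputs occur → occurs.
Servo loop lost [AND]: Watchdog 2 lost=not, Brake 2 trips=occurs, Auxiliary e-stop relay 2 degraded=not, Safety controller 2 is inoperative=not → not all inputs occur → does not occur.
Feedback branch inoperative [OR]: C fieldbus link offline=not, Servo loop lost=not, Redundant joint encoder 2 is out=not → no input occurs → does not occur.
Robot arm uncommanded motion [OR]: Controller stage inoperative=occurs, Feedback branch inoperative=not → at least one input occurs → occurs.

Yes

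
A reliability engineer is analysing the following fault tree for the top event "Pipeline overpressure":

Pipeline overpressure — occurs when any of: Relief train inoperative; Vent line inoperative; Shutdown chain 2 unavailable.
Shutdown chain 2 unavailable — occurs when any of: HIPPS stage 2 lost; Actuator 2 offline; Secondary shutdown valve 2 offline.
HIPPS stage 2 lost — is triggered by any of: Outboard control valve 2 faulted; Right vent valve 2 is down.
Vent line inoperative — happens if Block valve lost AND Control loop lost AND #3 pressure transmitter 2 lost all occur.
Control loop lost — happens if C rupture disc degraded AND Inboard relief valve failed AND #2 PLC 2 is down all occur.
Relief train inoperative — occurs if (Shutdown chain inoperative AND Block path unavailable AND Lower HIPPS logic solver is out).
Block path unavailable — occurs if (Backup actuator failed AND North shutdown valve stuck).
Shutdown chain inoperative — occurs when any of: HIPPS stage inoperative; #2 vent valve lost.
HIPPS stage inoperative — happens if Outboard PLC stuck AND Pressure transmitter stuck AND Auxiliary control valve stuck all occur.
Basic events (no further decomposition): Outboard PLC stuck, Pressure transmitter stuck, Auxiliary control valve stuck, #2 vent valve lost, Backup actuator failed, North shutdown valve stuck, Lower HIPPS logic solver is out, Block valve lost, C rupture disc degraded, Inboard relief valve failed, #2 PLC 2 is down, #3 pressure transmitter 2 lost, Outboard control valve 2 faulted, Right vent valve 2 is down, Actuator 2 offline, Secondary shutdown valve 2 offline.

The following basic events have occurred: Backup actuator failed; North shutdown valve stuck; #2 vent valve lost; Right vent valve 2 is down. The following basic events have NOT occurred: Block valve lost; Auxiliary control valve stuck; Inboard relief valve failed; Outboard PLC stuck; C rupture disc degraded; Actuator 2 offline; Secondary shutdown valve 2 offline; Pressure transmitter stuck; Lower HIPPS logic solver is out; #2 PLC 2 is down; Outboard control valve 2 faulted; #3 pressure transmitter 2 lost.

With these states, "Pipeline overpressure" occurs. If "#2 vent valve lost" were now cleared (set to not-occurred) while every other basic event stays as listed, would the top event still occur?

Yes

Counterfactual: set "#2 vent valve lost" to not occurred.
HIPPS stage inoperative [AND]: Outboard PLC stuck=not, Pressure transmitter stuck=not, Auxiliary control valve stuck=not → not all inputs occur → does not occur.
Shutdown chain inoperative [OR]: HIPPS stage inoperative=not, #2 vent valve lost=not → no input occurs → does not occur.
Block path unavailable [AND]: Backup actuator failed=occurs, North shutdown valve stuck=occurs → all inputs occur → occurs.
Relief train inoperative [AND]: Shutdown chain inoperative=not, Block path unavailable=occurs, Lower HIPPS logic solver is out=not → not all inputs occur → does not occur.
Control loop lost [AND]: C rupture disc degraded=not, Inboard relief valve failed=not, #2 PLC 2 is down=not → not all inputs occur → does not occur.
Vent line inoperative [AND]: Block valve lost=not, Control loop lost=not, #3 pressure transmitter 2 lost=not → not all inputs occur → does not occur.
HIPPS stage 2 lost [OR]: Outboard control valve 2 faulted=not, Right vent valve 2 is down=occurs → at least one input occurs → occurs.
Shutdown chain 2 unavailable [OR]: HIPPS stage 2 lost=occurs, Actuator 2 offline=not, Secondary shutdown valve 2 offline=not → at least one input occurs → occurs.
Pipeline overpressure [OR]: Relief train inoperative=not, Vent line inoperative=not, Shutdown chain 2 unavailable=occurs → at least one input occurs → occurs.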